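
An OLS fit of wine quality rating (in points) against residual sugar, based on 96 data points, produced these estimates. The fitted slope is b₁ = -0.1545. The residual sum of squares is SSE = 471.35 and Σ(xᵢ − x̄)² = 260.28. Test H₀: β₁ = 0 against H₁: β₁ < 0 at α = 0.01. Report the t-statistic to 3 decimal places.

MSE = SSE/(n − 2) = 471.35/94 = 5.01436.
SE(b₁) = √(MSE/Sₓₓ) = √(5.01436/260.28) = 0.138799.
t = -0.1545 / 0.138799 = -1.113.
df = n − 2 = 94.
One-sided p ≈ 0.1342, which is ≥ 0.01, so fail to reject H₀.
The data do not give significant evidence that the true slope on residual sugar is negative.

t = -1.113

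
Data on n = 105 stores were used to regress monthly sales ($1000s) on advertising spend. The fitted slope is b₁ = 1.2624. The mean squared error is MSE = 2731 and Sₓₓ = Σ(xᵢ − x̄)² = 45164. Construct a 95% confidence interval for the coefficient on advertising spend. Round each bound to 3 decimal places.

(0.775, 1.750)

SE(b₁) = √(MSE/Sₓₓ) = √(2731/45164) = 0.245903.
df = n − 2 = 103.
t* = t_{0.025, 103} = 1.983264.
Margin = t* × SE = 1.983264 × 0.245903 = 0.48769.
CI: 1.2624 ± 0.48769 → (0.775, 1.750).
With 95% confidence, each one-unit increase in advertising spend is associated with a change of between 0.775 and 1.750 $1000s in monthly sales.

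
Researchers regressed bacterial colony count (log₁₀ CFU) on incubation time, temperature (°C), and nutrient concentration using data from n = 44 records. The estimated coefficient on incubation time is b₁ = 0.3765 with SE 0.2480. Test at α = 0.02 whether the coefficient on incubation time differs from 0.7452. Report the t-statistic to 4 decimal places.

t = -1.4867

H₀: β₁ = 0.7452 vs H₁: β₁ ≠ 0.7452.
t = (b₁ − β₁⁰)/SE = (0.3765 − 0.7452) / 0.2480 = -1.4867.
df = n − k − 1 = 44 − 3 − 1 = 40.
Two-sided p ≈ 0.1449, which is ≥ 0.02, so fail to reject H₀.
The data are consistent with a true slope of 0.7452 log₁₀ CFU per unit of incubation time, holding the other predictors fixed.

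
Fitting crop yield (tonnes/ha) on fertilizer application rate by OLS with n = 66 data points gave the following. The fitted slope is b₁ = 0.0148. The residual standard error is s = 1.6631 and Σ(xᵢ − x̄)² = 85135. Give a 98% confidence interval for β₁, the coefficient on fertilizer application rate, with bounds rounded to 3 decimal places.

(0.001, 0.028)

SE(b₁) = s/√Sₓₓ = 1.6631/√85135 = 0.00569986.
df = n − 2 = 64.
t* = t_{0.01, 64} = 2.386037.
Margin = t* × SE = 2.386037 × 0.00569986 = 0.01360.
CI: 0.0148 ± 0.01360 → (0.001, 0.028).
With 98% confidence, each one-unit increase in fertilizer application rate is associated with a change of between 0.001 and 0.028 tonnes/ha in crop yield.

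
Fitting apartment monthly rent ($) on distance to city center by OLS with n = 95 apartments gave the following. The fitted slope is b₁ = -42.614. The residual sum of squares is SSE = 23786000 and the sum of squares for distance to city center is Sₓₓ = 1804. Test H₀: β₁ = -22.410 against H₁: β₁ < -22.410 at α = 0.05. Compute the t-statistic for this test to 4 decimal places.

t = -1.6968

MSE = SSE/(n − 2) = 23786000/93 = 255763.
SE(b₁) = √(MSE/Sₓₓ) = √(255763/1804) = 11.907.
t = (-42.614 − (-22.410)) / 11.907 = -1.6968.
df = n − 2 = 93.
One-sided p ≈ 0.0465, which is < 0.05, so reject H₀.
There is evidence that the true slope on distance to city center is below -22.410 $ per unit.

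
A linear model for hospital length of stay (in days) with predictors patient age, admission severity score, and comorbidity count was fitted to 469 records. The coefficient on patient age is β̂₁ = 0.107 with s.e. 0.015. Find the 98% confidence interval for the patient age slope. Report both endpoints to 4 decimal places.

(0.0720, 0.1420)

df = n − k − 1 = 469 − 3 − 1 = 465.
t* = t_{0.01, 465} = 2.334394.
Margin = t* × SE = 2.334394 × 0.015 = 0.035016.
CI: 0.107 ± 0.035016 → (0.0720, 0.1420).
With 98% confidence, each one-unit increase in patient age is associated with a change of between 0.0720 and 0.1420 days in hospital length of stay, holding the other predictors fixed.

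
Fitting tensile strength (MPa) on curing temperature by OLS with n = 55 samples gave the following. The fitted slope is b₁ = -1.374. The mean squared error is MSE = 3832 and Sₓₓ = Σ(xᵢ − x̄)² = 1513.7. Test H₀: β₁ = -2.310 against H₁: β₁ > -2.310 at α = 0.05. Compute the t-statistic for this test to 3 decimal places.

SE(b₁) = √(MSE/Sₓₓ) = √(3832/1513.7) = 1.59108.
t = (-1.374 − (-2.310)) / 1.59108 = 0.588.
df = n − 2 = 53.
One-sided p ≈ 0.2794, which is ≥ 0.05, so fail to reject H₀.
The data do not give significant evidence that the true slope on curing temperature exceeds -2.310 MPa per unit.

t = 0.588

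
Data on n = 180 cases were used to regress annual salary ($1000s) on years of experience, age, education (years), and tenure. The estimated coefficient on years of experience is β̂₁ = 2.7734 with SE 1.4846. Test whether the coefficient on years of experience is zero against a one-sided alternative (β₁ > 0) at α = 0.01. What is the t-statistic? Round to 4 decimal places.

H₀: β₁ = 0 vs H₁: β₁ > 0.
t = (β̂₁ − β₁⁰)/SE = 2.7734 / 1.4846 = 1.8681.
df = n − k − 1 = 180 − 4 − 1 = 175.
One-sided p ≈ 0.0317, which is ≥ 0.01, so fail to reject H₀.
The data do not give significant evidence that the true slope on years of experience is positive, holding the other predictors fixed.

t = 1.8681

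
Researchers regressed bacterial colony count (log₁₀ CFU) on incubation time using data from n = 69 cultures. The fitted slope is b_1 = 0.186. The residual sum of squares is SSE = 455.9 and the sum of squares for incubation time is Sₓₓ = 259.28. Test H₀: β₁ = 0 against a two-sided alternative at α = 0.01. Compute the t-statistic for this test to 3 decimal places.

MSE = SSE/(n − 2) = 455.9/67 = 6.80448.
SE(b_1) = √(MSE/Sₓₓ) = √(6.80448/259.28) = 0.161999.
t = 0.186 / 0.161999 = 1.148.
df = n − 2 = 67.
Two-sided p ≈ 0.2550, which is ≥ 0.01, so fail to reject H₀.
The data do not give significant evidence of an association between incubation time and bacterial colony count.

t = 1.148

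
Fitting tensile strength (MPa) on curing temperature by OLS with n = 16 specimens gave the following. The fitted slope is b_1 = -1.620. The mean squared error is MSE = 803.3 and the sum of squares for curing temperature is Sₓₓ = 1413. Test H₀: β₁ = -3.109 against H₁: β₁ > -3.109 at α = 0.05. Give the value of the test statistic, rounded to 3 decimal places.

SE(b_1) = √(MSE/Sₓₓ) = √(803.3/1413) = 0.753994.
t = (-1.620 − (-3.109)) / 0.753994 = 1.975.
df = n − 2 = 14.
One-sided p ≈ 0.0342, which is < 0.05, so reject H₀.
There is evidence that the true slope on curing temperature exceeds -3.109 MPa per unit.

t = 1.975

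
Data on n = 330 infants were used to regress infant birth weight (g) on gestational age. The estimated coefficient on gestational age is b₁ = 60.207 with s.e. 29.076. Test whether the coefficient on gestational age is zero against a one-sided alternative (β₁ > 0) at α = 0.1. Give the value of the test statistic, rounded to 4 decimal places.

t = 2.0707

H₀: β₁ = 0 vs H₁: β₁ > 0.
t = (b₁ − β₁⁰)/SE = 60.207 / 29.076 = 2.0707.
df = n − 2 = 330 − 2 = 328.
One-sided p ≈ 0.0196, which is < 0.1, so reject H₀.
There is evidence that the true slope on gestational age is positive.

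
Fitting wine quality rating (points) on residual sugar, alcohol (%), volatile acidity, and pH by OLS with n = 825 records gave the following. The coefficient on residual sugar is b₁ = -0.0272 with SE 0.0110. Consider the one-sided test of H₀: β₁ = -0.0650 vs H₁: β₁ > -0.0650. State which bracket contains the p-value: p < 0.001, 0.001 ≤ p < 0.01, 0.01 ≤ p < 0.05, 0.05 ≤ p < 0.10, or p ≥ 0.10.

t = (-0.0272 − (-0.0650)) / 0.0110 = 3.436.
df = n − k − 1 = 825 − 4 − 1 = 820.
One-sided p = P(T_{820} > t) ≈ 0.0003.
So p < 0.001.

p < 0.001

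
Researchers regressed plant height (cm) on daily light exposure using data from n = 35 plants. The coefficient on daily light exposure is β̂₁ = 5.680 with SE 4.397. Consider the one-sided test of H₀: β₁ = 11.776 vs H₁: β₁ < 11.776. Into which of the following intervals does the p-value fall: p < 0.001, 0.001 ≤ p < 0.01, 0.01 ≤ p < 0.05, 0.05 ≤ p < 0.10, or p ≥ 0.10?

0.05 ≤ p < 0.10

t = (5.680 − 11.776) / 4.397 = -1.386.
df = n − 2 = 35 − 2 = 33.
One-sided p = P(T_{33} < t) ≈ 0.0875.
So 0.05 ≤ p < 0.10.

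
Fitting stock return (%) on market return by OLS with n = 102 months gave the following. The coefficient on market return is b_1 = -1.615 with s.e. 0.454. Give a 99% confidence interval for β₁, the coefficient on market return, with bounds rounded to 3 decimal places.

(-2.807, -0.423)

df = n − 2 = 102 − 2 = 100.
t* = t_{0.005, 100} = 2.625891.
Margin = t* × SE = 2.625891 × 0.454 = 1.19215.
CI: -1.615 ± 1.19215 → (-2.807, -0.423).
With 99% confidence, each one-unit increase in market return is associated with a change of between -2.807 and -0.423 % in stock return.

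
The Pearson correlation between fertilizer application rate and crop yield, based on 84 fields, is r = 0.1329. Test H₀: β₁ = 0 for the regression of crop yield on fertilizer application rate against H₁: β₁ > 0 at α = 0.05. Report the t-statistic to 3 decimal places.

t = r·√(n − 2)/√(1 − r²) = 0.1329·√82/√0.982338 = 1.214.
df = n − 2 = 82.
One-sided p ≈ 0.1141, which is ≥ 0.05, so fail to reject H₀.
The data do not give significant evidence of a linear association between fertilizer application rate and crop yield.

t = 1.214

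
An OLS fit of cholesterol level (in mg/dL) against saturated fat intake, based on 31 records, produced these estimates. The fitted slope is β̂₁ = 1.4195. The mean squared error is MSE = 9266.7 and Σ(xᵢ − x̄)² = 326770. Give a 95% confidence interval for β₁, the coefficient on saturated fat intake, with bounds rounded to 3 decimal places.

(1.075, 1.764)

SE(β̂₁) = √(MSE/Sₓₓ) = √(9266.7/326770) = 0.1684.
df = n − 2 = 29.
t* = t_{0.025, 29} = 2.04523.
Margin = t* × SE = 2.04523 × 0.1684 = 0.34442.
CI: 1.4195 ± 0.34442 → (1.075, 1.764).
With 95% confidence, each one-unit increase in saturated fat intake is associated with a change of between 1.075 and 1.764 mg/dL in cholesterol level.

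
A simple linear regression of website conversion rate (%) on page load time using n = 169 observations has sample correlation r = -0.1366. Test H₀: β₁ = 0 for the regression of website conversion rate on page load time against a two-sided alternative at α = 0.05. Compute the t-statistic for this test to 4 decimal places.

t = r·√(n − 2)/√(1 − r²) = -0.1366·√167/√0.98134 = -1.7820.
df = n − 2 = 167.
Two-sided p ≈ 0.0766, which is ≥ 0.05, so fail to reject H₀.
The data do not give significant evidence of a linear association between page load time and website conversion rate.

t = -1.7820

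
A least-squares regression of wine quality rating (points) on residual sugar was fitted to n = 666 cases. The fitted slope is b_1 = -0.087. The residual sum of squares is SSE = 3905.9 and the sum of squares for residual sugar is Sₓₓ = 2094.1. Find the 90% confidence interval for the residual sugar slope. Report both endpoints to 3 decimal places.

(-0.174, 0.000)

MSE = SSE/(n − 2) = 3905.9/664 = 5.88238.
SE(b_1) = √(MSE/Sₓₓ) = √(5.88238/2094.1) = 0.0530002.
df = n − 2 = 664.
t* = t_{0.05, 664} = 1.647152.
Margin = t* × SE = 1.647152 × 0.0530002 = 0.08730.
CI: -0.087 ± 0.08730 → (-0.174, 0.000).
With 90% confidence, each one-unit increase in residual sugar is associated with a change of between -0.174 and 0.000 points in wine quality rating.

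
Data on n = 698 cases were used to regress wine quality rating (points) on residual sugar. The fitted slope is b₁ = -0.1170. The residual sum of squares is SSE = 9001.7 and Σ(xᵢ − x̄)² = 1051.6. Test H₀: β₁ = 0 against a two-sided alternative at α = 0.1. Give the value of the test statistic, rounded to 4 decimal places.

t = -1.0550

MSE = SSE/(n − 2) = 9001.7/696 = 12.9335.
SE(b₁) = √(MSE/Sₓₓ) = √(12.9335/1051.6) = 0.1109.
t = -0.1170 / 0.1109 = -1.0550.
df = n − 2 = 696.
Two-sided p ≈ 0.2918, which is ≥ 0.1, so fail to reject H₀.
The data do not give significant evidence of an association between residual sugar and wine quality rating.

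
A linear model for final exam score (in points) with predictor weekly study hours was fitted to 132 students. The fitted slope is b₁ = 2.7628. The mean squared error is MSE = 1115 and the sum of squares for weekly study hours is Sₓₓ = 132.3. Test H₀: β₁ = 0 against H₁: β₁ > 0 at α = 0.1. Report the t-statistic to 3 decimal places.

SE(b₁) = √(MSE/Sₓₓ) = √(1115/132.3) = 2.90307.
t = 2.7628 / 2.90307 = 0.952.
df = n − 2 = 130.
One-sided p ≈ 0.1715, which is ≥ 0.1, so fail to reject H₀.
The data do not give significant evidence that the true slope on weekly study hours is positive.

t = 0.952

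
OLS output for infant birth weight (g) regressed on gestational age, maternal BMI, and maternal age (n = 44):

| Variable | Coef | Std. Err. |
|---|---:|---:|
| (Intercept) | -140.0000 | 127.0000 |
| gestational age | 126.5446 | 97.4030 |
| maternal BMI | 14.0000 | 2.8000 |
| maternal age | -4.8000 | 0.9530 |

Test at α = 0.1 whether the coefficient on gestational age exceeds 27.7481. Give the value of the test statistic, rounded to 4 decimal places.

Read off: b = 126.5446, SE = 97.4030 for gestational age.
H₀: β₁ = 27.7481 vs H₁: β₁ > 27.7481.
t = (126.5446 − 27.7481) / 97.4030 = 1.0143.
df = n − k − 1 = 44 − 3 − 1 = 40.
One-sided p ≈ 0.1583, which is ≥ 0.1, so fail to reject H₀.
The data do not give significant evidence that the true slope on gestational age exceeds 27.7481 g per unit, holding the other predictors fixed.

t = 1.0143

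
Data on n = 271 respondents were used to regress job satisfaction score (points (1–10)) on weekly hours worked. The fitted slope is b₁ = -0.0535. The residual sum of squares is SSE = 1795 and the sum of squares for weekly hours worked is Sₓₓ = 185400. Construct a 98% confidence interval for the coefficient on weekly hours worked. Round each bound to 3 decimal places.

MSE = SSE/(n − 2) = 1795/269 = 6.67286.
SE(b₁) = √(MSE/Sₓₓ) = √(6.67286/185400) = 0.00599931.
df = n − 2 = 269.
t* = t_{0.01, 269} = 2.34029.
Margin = t* × SE = 2.34029 × 0.00599931 = 0.01404.
CI: -0.0535 ± 0.01404 → (-0.068, -0.039).
With 98% confidence, each one-unit increase in weekly hours worked is associated with a change of between -0.068 and -0.039 points (1–10) in job satisfaction score.

(-0.068, -0.039)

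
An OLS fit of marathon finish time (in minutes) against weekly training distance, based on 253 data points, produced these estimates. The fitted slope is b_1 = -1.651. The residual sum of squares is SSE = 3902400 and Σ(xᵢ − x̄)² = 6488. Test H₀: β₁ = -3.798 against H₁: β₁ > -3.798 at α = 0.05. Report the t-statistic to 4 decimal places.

MSE = SSE/(n − 2) = 3902400/251 = 15547.4.
SE(b_1) = √(MSE/Sₓₓ) = √(15547.4/6488) = 1.54801.
t = (-1.651 − (-3.798)) / 1.54801 = 1.3869.
df = n − 2 = 251.
One-sided p ≈ 0.0833, which is ≥ 0.05, so fail to reject H₀.
The data do not give significant evidence that the true slope on weekly training distance exceeds -3.798 minutes per unit.

t = 1.3869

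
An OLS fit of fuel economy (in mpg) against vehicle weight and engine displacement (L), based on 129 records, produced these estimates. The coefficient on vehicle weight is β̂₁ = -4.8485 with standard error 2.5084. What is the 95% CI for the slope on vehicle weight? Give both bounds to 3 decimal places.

(-9.813, 0.116)

df = n − k − 1 = 129 − 2 − 1 = 126.
t* = t_{0.025, 126} = 1.978971.
Margin = t* × SE = 1.978971 × 2.5084 = 4.96405.
CI: -4.8485 ± 4.96405 → (-9.813, 0.116).
With 95% confidence, each one-unit increase in vehicle weight is associated with a change of between -9.813 and 0.116 mpg in fuel economy, holding the other predictors fixed.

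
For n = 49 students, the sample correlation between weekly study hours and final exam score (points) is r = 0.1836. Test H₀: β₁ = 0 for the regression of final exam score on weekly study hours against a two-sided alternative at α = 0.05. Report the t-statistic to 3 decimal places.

t = r·√(n − 2)/√(1 − r²) = 0.1836·√47/√0.966291 = 1.280.
df = n − 2 = 47.
Two-sided p ≈ 0.2067, which is ≥ 0.05, so fail to reject H₀.
The data do not give significant evidence of a linear association between weekly study hours and final exam score.

t = 1.280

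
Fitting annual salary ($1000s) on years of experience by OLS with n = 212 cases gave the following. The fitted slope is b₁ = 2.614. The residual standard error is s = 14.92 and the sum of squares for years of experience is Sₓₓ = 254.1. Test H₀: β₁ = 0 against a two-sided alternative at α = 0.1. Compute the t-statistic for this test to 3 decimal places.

t = 2.793

SE(b₁) = s/√Sₓₓ = 14.92/√254.1 = 0.93598.
t = 2.614 / 0.93598 = 2.793.
df = n − 2 = 210.
Two-sided p ≈ 0.0057, which is < 0.1, so reject H₀.
There is evidence that years of experience is associated with annual salary.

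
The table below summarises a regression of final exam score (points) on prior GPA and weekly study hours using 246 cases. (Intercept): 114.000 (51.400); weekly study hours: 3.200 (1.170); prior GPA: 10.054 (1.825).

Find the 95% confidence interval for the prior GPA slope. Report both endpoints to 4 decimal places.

(6.4592, 13.6488)

Read off: b = 10.054, SE = 1.825 for prior GPA.
df = n − k − 1 = 246 − 2 − 1 = 243.
t* = t_{0.025, 243} = 1.969774.
Margin = t* × SE = 1.969774 × 1.825 = 3.594838.
CI: 10.054 ± 3.594838 → (6.4592, 13.6488).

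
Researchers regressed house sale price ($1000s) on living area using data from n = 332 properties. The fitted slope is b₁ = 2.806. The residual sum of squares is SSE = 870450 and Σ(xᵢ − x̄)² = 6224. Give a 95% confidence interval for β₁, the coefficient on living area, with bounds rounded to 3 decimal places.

(1.525, 4.087)

MSE = SSE/(n − 2) = 870450/330 = 2637.73.
SE(b₁) = √(MSE/Sₓₓ) = √(2637.73/6224) = 0.650999.
df = n − 2 = 330.
t* = t_{0.025, 330} = 1.967179.
Margin = t* × SE = 1.967179 × 0.650999 = 1.28063.
CI: 2.806 ± 1.28063 → (1.525, 4.087).
With 95% confidence, each one-unit increase in living area is associated with a change of between 1.525 and 4.087 $1000s in house sale price.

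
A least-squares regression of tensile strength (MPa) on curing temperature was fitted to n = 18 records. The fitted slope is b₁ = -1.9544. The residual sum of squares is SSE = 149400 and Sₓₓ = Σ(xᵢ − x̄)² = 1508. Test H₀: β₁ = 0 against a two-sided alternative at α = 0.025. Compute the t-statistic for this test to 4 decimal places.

t = -0.7854

MSE = SSE/(n − 2) = 149400/16 = 9337.5.
SE(b₁) = √(MSE/Sₓₓ) = √(9337.5/1508) = 2.48837.
t = -1.9544 / 2.48837 = -0.7854.
df = n − 2 = 16.
Two-sided p ≈ 0.4437, which is ≥ 0.025, so fail to reject H₀.
The data do not give significant evidence of an association between curing temperature and tensile strength.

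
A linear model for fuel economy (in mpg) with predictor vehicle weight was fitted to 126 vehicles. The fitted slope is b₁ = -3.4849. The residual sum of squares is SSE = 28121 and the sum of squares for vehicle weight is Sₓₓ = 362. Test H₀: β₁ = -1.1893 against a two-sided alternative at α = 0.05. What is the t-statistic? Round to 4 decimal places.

t = -2.9003

MSE = SSE/(n − 2) = 28121/124 = 226.782.
SE(b₁) = √(MSE/Sₓₓ) = √(226.782/362) = 0.791499.
t = (-3.4849 − (-1.1893)) / 0.791499 = -2.9003.
df = n − 2 = 124.
Two-sided p ≈ 0.0044, which is < 0.05, so reject H₀.
There is evidence that the true slope on vehicle weight differs from -1.1893 mpg per unit.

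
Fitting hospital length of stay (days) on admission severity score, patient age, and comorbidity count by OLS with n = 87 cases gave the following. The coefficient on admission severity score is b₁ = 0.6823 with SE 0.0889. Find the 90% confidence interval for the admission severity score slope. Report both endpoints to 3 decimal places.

df = n − k − 1 = 87 − 3 − 1 = 83.
t* = t_{0.05, 83} = 1.66342.
Margin = t* × SE = 1.66342 × 0.0889 = 0.14788.
CI: 0.6823 ± 0.14788 → (0.534, 0.830).
With 90% confidence, each one-unit increase in admission severity score is associated with a change of between 0.534 and 0.830 days in hospital length of stay, holding the other predictors fixed.

(0.534, 0.830)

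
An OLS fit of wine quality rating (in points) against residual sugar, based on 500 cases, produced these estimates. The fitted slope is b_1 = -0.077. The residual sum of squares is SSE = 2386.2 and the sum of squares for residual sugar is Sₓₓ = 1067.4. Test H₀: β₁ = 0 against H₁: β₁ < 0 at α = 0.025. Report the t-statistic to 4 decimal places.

t = -1.1493

MSE = SSE/(n − 2) = 2386.2/498 = 4.79157.
SE(b_1) = √(MSE/Sₓₓ) = √(4.79157/1067.4) = 0.0670001.
t = -0.077 / 0.0670001 = -1.1493.
df = n − 2 = 498.
One-sided p ≈ 0.1255, which is ≥ 0.025, so fail to reject H₀.
The data do not give significant evidence that the true slope on residual sugar is negative.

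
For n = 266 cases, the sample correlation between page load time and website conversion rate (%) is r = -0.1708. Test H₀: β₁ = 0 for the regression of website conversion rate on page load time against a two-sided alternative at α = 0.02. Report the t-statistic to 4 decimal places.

t = r·√(n − 2)/√(1 − r²) = -0.1708·√264/√0.970827 = -2.8166.
df = n − 2 = 264.
Two-sided p ≈ 0.0052, which is < 0.02, so reject H₀.
There is evidence of a linear association between page load time and website conversion rate.

t = -2.8166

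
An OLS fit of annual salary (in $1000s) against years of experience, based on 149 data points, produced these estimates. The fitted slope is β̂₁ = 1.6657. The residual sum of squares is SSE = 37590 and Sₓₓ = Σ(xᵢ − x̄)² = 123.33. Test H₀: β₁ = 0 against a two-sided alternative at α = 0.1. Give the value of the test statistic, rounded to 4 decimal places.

MSE = SSE/(n − 2) = 37590/147 = 255.714.
SE(β̂₁) = √(MSE/Sₓₓ) = √(255.714/123.33) = 1.43994.
t = 1.6657 / 1.43994 = 1.1568.
df = n − 2 = 147.
Two-sided p ≈ 0.2492, which is ≥ 0.1, so fail to reject H₀.
The data do not give significant evidence of an association between years of experience and annual salary.

t = 1.1568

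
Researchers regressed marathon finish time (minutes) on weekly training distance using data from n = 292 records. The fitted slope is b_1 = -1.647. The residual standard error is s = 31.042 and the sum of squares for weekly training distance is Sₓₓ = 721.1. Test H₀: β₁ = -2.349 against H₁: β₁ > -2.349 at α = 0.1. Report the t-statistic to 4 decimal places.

SE(b_1) = s/√Sₓₓ = 31.042/√721.1 = 1.15598.
t = (-1.647 − (-2.349)) / 1.15598 = 0.6073.
df = n − 2 = 290.
One-sided p ≈ 0.2721, which is ≥ 0.1, so fail to reject H₀.
The data do not give significant evidence that the true slope on weekly training distance exceeds -2.349 minutes per unit.

t = 0.6073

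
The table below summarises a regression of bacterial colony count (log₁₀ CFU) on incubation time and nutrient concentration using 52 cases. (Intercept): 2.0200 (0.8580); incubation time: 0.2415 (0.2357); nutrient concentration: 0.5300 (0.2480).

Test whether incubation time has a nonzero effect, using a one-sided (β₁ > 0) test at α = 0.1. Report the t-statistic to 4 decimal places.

t = 1.0246

Read off: b = 0.2415, SE = 0.2357 for incubation time.
H₀: β₁ = 0 vs H₁: β₁ > 0.
t = 0.2415 / 0.2357 = 1.0246.
df = n − k − 1 = 52 − 2 − 1 = 49.
One-sided p ≈ 0.1553, which is ≥ 0.1, so fail to reject H₀.
The data do not give significant evidence that the true slope on incubation time is positive, holding the other predictors fixed.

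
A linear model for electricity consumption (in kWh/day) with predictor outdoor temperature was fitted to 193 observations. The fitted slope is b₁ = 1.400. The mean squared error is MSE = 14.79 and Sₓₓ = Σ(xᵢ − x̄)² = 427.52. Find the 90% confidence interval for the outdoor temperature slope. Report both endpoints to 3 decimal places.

SE(b₁) = √(MSE/Sₓₓ) = √(14.79/427.52) = 0.185997.
df = n − 2 = 191.
t* = t_{0.05, 191} = 1.652871.
Margin = t* × SE = 1.652871 × 0.185997 = 0.30743.
CI: 1.400 ± 0.30743 → (1.093, 1.707).
With 90% confidence, each one-unit increase in outdoor temperature is associated with a change of between 1.093 and 1.707 kWh/day in electricity consumption.

(1.093, 1.707)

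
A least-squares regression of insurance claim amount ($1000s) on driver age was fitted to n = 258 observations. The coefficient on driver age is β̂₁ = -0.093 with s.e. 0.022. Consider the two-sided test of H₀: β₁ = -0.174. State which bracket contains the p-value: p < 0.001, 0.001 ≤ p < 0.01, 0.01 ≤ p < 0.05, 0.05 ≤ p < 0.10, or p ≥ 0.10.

p < 0.001

t = (-0.093 − (-0.174)) / 0.022 = 3.682.
df = n − 2 = 258 − 2 = 256.
Two-sided p = 2·P(T_{256} > |t|) ≈ 0.0003.
So p < 0.001.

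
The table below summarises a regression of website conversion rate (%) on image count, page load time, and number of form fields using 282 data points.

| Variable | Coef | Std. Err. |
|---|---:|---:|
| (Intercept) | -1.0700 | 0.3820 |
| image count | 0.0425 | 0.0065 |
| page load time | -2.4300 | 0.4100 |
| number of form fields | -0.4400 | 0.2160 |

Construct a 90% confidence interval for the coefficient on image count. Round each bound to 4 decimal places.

(0.0318, 0.0532)

Read off: b = 0.0425, SE = 0.0065 for image count.
df = n − k − 1 = 282 − 3 − 1 = 278.
t* = t_{0.05, 278} = 1.650353.
Margin = t* × SE = 1.650353 × 0.0065 = 0.010727.
CI: 0.0425 ± 0.010727 → (0.0318, 0.0532).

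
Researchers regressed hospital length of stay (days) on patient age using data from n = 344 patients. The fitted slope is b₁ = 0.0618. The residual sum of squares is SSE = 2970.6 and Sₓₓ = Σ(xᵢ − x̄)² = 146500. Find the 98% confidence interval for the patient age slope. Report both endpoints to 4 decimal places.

MSE = SSE/(n − 2) = 2970.6/342 = 8.68596.
SE(b₁) = √(MSE/Sₓₓ) = √(8.68596/146500) = 0.00769999.
df = n − 2 = 342.
t* = t_{0.01, 342} = 2.337301.
Margin = t* × SE = 2.337301 × 0.00769999 = 0.017997.
CI: 0.0618 ± 0.017997 → (0.0438, 0.0798).
With 98% confidence, each one-unit increase in patient age is associated with a change of between 0.0438 and 0.0798 days in hospital length of stay.

(0.0438, 0.0798)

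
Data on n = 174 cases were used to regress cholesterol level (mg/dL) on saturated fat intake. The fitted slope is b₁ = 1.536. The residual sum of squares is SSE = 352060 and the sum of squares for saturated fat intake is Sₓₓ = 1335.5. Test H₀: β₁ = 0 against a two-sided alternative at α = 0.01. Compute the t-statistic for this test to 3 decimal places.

t = 1.241

MSE = SSE/(n − 2) = 352060/172 = 2046.86.
SE(b₁) = √(MSE/Sₓₓ) = √(2046.86/1335.5) = 1.238.
t = 1.536 / 1.238 = 1.241.
df = n − 2 = 172.
Two-sided p ≈ 0.2164, which is ≥ 0.01, so fail to reject H₀.
The data do not give significant evidence of an association between saturated fat intake and cholesterol level.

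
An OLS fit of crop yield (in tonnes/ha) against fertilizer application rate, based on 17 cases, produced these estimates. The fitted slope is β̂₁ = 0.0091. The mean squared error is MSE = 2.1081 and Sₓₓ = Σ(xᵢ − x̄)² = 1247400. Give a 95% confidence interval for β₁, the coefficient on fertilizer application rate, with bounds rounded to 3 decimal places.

(0.006, 0.012)

SE(β̂₁) = √(MSE/Sₓₓ) = √(2.1081/1247400) = 0.0013.
df = n − 2 = 15.
t* = t_{0.025, 15} = 2.13145.
Margin = t* × SE = 2.13145 × 0.0013 = 0.00277.
CI: 0.0091 ± 0.00277 → (0.006, 0.012).
With 95% confidence, each one-unit increase in fertilizer application rate is associated with a change of between 0.006 and 0.012 tonnes/ha in crop yield.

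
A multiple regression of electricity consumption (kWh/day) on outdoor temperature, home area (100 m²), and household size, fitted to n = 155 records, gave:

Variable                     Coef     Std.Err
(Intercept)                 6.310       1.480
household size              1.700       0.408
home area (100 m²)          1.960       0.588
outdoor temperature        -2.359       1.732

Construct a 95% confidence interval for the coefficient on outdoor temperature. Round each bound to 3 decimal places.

(-5.781, 1.063)

Read off: b = -2.359, SE = 1.732 for outdoor temperature.
df = n − k − 1 = 155 − 3 − 1 = 151.
t* = t_{0.025, 151} = 1.975799.
Margin = t* × SE = 1.975799 × 1.732 = 3.42208.
CI: -2.359 ± 3.42208 → (-5.781, 1.063).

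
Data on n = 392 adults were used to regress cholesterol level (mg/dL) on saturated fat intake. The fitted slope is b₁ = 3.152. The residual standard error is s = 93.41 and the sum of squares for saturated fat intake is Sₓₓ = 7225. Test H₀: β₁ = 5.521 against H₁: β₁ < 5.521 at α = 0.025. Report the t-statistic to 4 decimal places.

SE(b₁) = s/√Sₓₓ = 93.41/√7225 = 1.09894.
t = (3.152 − 5.521) / 1.09894 = -2.1557.
df = n − 2 = 390.
One-sided p ≈ 0.0159, which is < 0.025, so reject H₀.
There is evidence that the true slope on saturated fat intake is below 5.521 mg/dL per unit.

t = -2.1557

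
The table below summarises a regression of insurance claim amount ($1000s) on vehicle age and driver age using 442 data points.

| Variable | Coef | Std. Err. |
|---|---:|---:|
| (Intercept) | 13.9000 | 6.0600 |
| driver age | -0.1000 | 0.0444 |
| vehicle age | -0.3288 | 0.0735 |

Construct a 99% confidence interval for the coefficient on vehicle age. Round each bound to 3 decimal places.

Read off: b = -0.3288, SE = 0.0735 for vehicle age.
df = n − k − 1 = 442 − 2 − 1 = 439.
t* = t_{0.005, 439} = 2.587075.
Margin = t* × SE = 2.587075 × 0.0735 = 0.19015.
CI: -0.3288 ± 0.19015 → (-0.519, -0.139).

(-0.519, -0.139)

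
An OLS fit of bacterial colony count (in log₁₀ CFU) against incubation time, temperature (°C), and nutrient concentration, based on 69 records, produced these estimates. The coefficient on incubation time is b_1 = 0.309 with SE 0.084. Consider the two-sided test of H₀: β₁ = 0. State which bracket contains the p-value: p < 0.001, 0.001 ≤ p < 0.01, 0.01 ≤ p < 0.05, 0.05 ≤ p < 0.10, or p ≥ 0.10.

p < 0.001

t = 0.309 / 0.084 = 3.679.
df = n − k − 1 = 69 − 3 − 1 = 65.
Two-sided p = 2·P(T_{65} > |t|) ≈ 0.0005.
So p < 0.001.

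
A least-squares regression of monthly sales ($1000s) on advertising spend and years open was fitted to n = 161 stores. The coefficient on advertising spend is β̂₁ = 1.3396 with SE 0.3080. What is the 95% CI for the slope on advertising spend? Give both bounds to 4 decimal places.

(0.7313, 1.9479)

df = n − k − 1 = 161 − 2 − 1 = 158.
t* = t_{0.025, 158} = 1.975092.
Margin = t* × SE = 1.975092 × 0.3080 = 0.608328.
CI: 1.3396 ± 0.608328 → (0.7313, 1.9479).
With 95% confidence, each one-unit increase in advertising spend is associated with a change of between 0.7313 and 1.9479 $1000s in monthly sales, holding the other predictors fixed.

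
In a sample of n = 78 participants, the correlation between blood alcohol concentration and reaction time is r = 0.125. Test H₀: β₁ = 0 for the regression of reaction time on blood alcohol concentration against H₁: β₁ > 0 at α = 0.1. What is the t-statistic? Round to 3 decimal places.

t = r·√(n − 2)/√(1 − r²) = 0.125·√76/√0.984375 = 1.098.
df = n − 2 = 76.
One-sided p ≈ 0.1378, which is ≥ 0.1, so fail to reject H₀.
The data do not give significant evidence of a linear association between blood alcohol concentration and reaction time.

t = 1.098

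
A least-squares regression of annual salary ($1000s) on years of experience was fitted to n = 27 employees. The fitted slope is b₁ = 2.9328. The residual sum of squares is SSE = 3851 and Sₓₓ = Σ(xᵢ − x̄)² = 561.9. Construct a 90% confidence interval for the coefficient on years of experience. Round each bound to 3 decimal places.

(2.038, 3.827)

MSE = SSE/(n − 2) = 3851/25 = 154.04.
SE(b₁) = √(MSE/Sₓₓ) = √(154.04/561.9) = 0.523585.
df = n − 2 = 25.
t* = t_{0.05, 25} = 1.708141.
Margin = t* × SE = 1.708141 × 0.523585 = 0.89436.
CI: 2.9328 ± 0.89436 → (2.038, 3.827).
With 90% confidence, each one-unit increase in years of experience is associated with a change of between 2.038 and 3.827 $1000s in annual salary.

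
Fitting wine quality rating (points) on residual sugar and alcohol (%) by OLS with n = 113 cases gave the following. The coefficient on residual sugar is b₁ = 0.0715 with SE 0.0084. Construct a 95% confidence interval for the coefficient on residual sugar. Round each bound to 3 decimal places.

(0.055, 0.088)

df = n − k − 1 = 113 − 2 − 1 = 110.
t* = t_{0.025, 110} = 1.981765.
Margin = t* × SE = 1.981765 × 0.0084 = 0.01665.
CI: 0.0715 ± 0.01665 → (0.055, 0.088).
With 95% confidence, each one-unit increase in residual sugar is associated with a change of between 0.055 and 0.088 points in wine quality rating, holding the other predictors fixed.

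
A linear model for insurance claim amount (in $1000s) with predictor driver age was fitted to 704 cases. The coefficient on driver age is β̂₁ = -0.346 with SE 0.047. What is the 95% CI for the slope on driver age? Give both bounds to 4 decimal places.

(-0.4383, -0.2537)

df = n − 2 = 704 − 2 = 702.
t* = t_{0.025, 702} = 1.963349.
Margin = t* × SE = 1.963349 × 0.047 = 0.092277.
CI: -0.346 ± 0.092277 → (-0.4383, -0.2537).
With 95% confidence, each one-unit increase in driver age is associated with a change of between -0.4383 and -0.2537 $1000s in insurance claim amount.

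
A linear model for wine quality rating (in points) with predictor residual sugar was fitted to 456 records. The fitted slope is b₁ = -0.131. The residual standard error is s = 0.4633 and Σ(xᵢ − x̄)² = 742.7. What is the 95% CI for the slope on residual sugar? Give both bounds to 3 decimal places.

SE(b₁) = s/√Sₓₓ = 0.4633/√742.7 = 0.0170003.
df = n − 2 = 454.
t* = t_{0.025, 454} = 1.965203.
Margin = t* × SE = 1.965203 × 0.0170003 = 0.03341.
CI: -0.131 ± 0.03341 → (-0.164, -0.098).
With 95% confidence, each one-unit increase in residual sugar is associated with a change of between -0.164 and -0.098 points in wine quality rating.

(-0.164, -0.098)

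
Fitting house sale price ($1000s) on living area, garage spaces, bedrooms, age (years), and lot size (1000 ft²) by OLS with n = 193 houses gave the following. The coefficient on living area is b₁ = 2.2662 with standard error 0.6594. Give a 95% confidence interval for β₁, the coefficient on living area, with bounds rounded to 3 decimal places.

(0.965, 3.567)

df = n − k − 1 = 193 − 5 − 1 = 187.
t* = t_{0.025, 187} = 1.972731.
Margin = t* × SE = 1.972731 × 0.6594 = 1.30082.
CI: 2.2662 ± 1.30082 → (0.965, 3.567).
With 95% confidence, each one-unit increase in living area is associated with a change of between 0.965 and 3.567 $1000s in house sale price, holding the other predictors fixed.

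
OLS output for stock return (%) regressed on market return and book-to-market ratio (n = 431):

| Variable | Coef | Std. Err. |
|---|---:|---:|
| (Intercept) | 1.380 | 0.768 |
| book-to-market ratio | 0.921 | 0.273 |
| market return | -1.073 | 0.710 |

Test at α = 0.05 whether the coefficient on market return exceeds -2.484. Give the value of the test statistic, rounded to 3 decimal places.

Read off: b = -1.073, SE = 0.710 for market return.
H₀: β₁ = -2.484 vs H₁: β₁ > -2.484.
t = (-1.073 − (-2.484)) / 0.710 = 1.987.
df = n − k − 1 = 431 − 2 − 1 = 428.
One-sided p ≈ 0.0238, which is < 0.05, so reject H₀.
There is evidence that the true slope on market return exceeds -2.484 % per unit, holding the other predictors fixed.

t = 1.987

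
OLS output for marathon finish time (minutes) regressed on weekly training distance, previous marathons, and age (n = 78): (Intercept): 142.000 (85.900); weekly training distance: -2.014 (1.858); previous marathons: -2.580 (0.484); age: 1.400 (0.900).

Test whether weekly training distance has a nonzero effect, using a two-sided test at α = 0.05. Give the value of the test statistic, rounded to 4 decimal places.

Read off: b = -2.014, SE = 1.858 for weekly training distance.
H₀: β₁ = 0 vs H₁: β₁ ≠ 0.
t = -2.014 / 1.858 = -1.0840.
df = n − k − 1 = 78 − 3 − 1 = 74.
Two-sided p ≈ 0.2819, which is ≥ 0.05, so fail to reject H₀.
The data do not give significant evidence of an association between weekly training distance and marathon finish time, after adjusting for the other predictors.

t = -1.0840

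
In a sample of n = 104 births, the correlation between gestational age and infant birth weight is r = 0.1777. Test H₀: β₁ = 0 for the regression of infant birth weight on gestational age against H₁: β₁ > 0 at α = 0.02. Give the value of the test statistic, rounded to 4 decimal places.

t = r·√(n − 2)/√(1 − r²) = 0.1777·√102/√0.968423 = 1.8237.
df = n − 2 = 102.
One-sided p ≈ 0.0356, which is ≥ 0.02, so fail to reject H₀.
The data do not give significant evidence of a linear association between gestational age and infant birth weight.

t = 1.8237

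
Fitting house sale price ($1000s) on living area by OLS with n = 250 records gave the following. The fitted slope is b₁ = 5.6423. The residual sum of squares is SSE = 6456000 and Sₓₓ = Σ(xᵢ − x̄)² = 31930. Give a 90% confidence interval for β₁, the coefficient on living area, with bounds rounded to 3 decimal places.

MSE = SSE/(n − 2) = 6456000/248 = 26032.3.
SE(b₁) = √(MSE/Sₓₓ) = √(26032.3/31930) = 0.902935.
df = n − 2 = 248.
t* = t_{0.05, 248} = 1.651021.
Margin = t* × SE = 1.651021 × 0.902935 = 1.49076.
CI: 5.6423 ± 1.49076 → (4.152, 7.133).
With 90% confidence, each one-unit increase in living area is associated with a change of between 4.152 and 7.133 $1000s in house sale price.

(4.152, 7.133)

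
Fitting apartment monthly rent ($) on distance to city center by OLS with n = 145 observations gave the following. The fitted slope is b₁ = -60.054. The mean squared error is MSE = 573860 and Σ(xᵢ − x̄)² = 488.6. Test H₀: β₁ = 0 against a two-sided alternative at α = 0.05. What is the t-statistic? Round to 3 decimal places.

t = -1.752

SE(b₁) = √(MSE/Sₓₓ) = √(573860/488.6) = 34.271.
t = -60.054 / 34.271 = -1.752.
df = n − 2 = 143.
Two-sided p ≈ 0.0819, which is ≥ 0.05, so fail to reject H₀.
The data do not give significant evidence of an association between distance to city center and apartment monthly rent.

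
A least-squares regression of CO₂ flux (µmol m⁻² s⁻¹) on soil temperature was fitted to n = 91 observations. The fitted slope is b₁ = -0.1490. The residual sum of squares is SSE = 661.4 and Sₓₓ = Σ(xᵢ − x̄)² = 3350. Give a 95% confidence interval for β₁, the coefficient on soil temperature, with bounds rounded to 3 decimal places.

(-0.243, -0.055)

MSE = SSE/(n − 2) = 661.4/89 = 7.43146.
SE(b₁) = √(MSE/Sₓₓ) = √(7.43146/3350) = 0.0470993.
df = n − 2 = 89.
t* = t_{0.025, 89} = 1.986979.
Margin = t* × SE = 1.986979 × 0.0470993 = 0.09359.
CI: -0.1490 ± 0.09359 → (-0.243, -0.055).
With 95% confidence, each one-unit increase in soil temperature is associated with a change of between -0.243 and -0.055 µmol m⁻² s⁻¹ in CO₂ flux.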